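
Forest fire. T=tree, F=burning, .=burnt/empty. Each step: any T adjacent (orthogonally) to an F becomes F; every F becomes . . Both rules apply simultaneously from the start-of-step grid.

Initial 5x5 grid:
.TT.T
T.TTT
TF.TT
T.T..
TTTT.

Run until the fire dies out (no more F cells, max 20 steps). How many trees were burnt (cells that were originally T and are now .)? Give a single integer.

Step 1: +1 fires, +1 burnt (F count now 1)
Step 2: +2 fires, +1 burnt (F count now 2)
Step 3: +1 fires, +2 burnt (F count now 1)
Step 4: +1 fires, +1 burnt (F count now 1)
Step 5: +1 fires, +1 burnt (F count now 1)
Step 6: +2 fires, +1 burnt (F count now 2)
Step 7: +0 fires, +2 burnt (F count now 0)
Fire out after step 7
Initially T: 16, now '.': 17
Total burnt (originally-T cells now '.'): 8

Answer: 8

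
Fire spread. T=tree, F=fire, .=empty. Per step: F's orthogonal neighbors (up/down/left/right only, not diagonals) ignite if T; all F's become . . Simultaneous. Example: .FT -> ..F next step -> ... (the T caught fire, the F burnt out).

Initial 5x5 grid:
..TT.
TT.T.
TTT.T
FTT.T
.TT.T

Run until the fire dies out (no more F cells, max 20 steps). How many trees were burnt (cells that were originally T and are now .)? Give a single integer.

Step 1: +2 fires, +1 burnt (F count now 2)
Step 2: +4 fires, +2 burnt (F count now 4)
Step 3: +3 fires, +4 burnt (F count now 3)
Step 4: +0 fires, +3 burnt (F count now 0)
Fire out after step 4
Initially T: 15, now '.': 19
Total burnt (originally-T cells now '.'): 9

Answer: 9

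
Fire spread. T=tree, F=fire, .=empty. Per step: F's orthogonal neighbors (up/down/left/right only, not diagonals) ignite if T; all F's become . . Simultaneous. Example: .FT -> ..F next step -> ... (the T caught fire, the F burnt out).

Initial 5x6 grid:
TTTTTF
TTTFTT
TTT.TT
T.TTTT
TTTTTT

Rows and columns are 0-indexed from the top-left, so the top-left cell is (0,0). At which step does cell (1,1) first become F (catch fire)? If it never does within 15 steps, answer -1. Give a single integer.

Step 1: cell (1,1)='T' (+5 fires, +2 burnt)
Step 2: cell (1,1)='F' (+5 fires, +5 burnt)
  -> target ignites at step 2
Step 3: cell (1,1)='.' (+6 fires, +5 burnt)
Step 4: cell (1,1)='.' (+6 fires, +6 burnt)
Step 5: cell (1,1)='.' (+3 fires, +6 burnt)
Step 6: cell (1,1)='.' (+1 fires, +3 burnt)
Step 7: cell (1,1)='.' (+0 fires, +1 burnt)
  fire out at step 7

2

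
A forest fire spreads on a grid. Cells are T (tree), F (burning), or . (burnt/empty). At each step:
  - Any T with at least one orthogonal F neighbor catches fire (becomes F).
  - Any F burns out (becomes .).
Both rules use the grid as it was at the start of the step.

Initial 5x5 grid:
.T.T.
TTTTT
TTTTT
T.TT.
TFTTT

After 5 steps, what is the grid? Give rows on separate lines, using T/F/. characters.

Step 1: 2 trees catch fire, 1 burn out
  .T.T.
  TTTTT
  TTTTT
  T.TT.
  F.FTT
Step 2: 3 trees catch fire, 2 burn out
  .T.T.
  TTTTT
  TTTTT
  F.FT.
  ...FT
Step 3: 4 trees catch fire, 3 burn out
  .T.T.
  TTTTT
  FTFTT
  ...F.
  ....F
Step 4: 4 trees catch fire, 4 burn out
  .T.T.
  FTFTT
  .F.FT
  .....
  .....
Step 5: 3 trees catch fire, 4 burn out
  .T.T.
  .F.FT
  ....F
  .....
  .....

.T.T.
.F.FT
....F
.....
.....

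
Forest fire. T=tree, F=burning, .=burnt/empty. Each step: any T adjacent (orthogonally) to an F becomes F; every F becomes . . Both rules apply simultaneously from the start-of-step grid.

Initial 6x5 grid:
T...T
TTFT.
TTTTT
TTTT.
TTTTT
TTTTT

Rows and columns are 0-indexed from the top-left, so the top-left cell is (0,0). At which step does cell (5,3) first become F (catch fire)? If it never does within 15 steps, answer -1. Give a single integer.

Step 1: cell (5,3)='T' (+3 fires, +1 burnt)
Step 2: cell (5,3)='T' (+4 fires, +3 burnt)
Step 3: cell (5,3)='T' (+6 fires, +4 burnt)
Step 4: cell (5,3)='T' (+4 fires, +6 burnt)
Step 5: cell (5,3)='F' (+4 fires, +4 burnt)
  -> target ignites at step 5
Step 6: cell (5,3)='.' (+2 fires, +4 burnt)
Step 7: cell (5,3)='.' (+0 fires, +2 burnt)
  fire out at step 7

5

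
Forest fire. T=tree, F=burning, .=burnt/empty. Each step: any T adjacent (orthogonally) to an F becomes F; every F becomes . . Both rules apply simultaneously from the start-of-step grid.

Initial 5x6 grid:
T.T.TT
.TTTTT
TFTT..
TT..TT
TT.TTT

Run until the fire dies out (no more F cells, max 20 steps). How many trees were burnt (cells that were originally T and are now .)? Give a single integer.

Answer: 15

Derivation:
Step 1: +4 fires, +1 burnt (F count now 4)
Step 2: +4 fires, +4 burnt (F count now 4)
Step 3: +3 fires, +4 burnt (F count now 3)
Step 4: +1 fires, +3 burnt (F count now 1)
Step 5: +2 fires, +1 burnt (F count now 2)
Step 6: +1 fires, +2 burnt (F count now 1)
Step 7: +0 fires, +1 burnt (F count now 0)
Fire out after step 7
Initially T: 21, now '.': 24
Total burnt (originally-T cells now '.'): 15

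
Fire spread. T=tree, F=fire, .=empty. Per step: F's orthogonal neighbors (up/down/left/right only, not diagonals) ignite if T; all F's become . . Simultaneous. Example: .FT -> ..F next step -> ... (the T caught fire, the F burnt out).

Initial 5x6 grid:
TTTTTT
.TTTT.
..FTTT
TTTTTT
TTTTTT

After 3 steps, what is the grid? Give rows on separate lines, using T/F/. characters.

Step 1: 3 trees catch fire, 1 burn out
  TTTTTT
  .TFTT.
  ...FTT
  TTFTTT
  TTTTTT
Step 2: 7 trees catch fire, 3 burn out
  TTFTTT
  .F.FT.
  ....FT
  TF.FTT
  TTFTTT
Step 3: 8 trees catch fire, 7 burn out
  TF.FTT
  ....F.
  .....F
  F...FT
  TF.FTT

TF.FTT
....F.
.....F
F...FT
TF.FTT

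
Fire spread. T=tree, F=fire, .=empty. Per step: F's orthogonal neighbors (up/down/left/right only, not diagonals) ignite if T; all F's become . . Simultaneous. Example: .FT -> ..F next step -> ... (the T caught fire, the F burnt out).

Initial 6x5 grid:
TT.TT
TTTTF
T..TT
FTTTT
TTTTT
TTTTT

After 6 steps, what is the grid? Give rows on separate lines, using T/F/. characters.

Step 1: 6 trees catch fire, 2 burn out
  TT.TF
  TTTF.
  F..TF
  .FTTT
  FTTTT
  TTTTT
Step 2: 8 trees catch fire, 6 burn out
  TT.F.
  FTF..
  ...F.
  ..FTF
  .FTTT
  FTTTT
Step 3: 6 trees catch fire, 8 burn out
  FT...
  .F...
  .....
  ...F.
  ..FTF
  .FTTT
Step 4: 4 trees catch fire, 6 burn out
  .F...
  .....
  .....
  .....
  ...F.
  ..FTF
Step 5: 1 trees catch fire, 4 burn out
  .....
  .....
  .....
  .....
  .....
  ...F.
Step 6: 0 trees catch fire, 1 burn out
  .....
  .....
  .....
  .....
  .....
  .....

.....
.....
.....
.....
.....
.....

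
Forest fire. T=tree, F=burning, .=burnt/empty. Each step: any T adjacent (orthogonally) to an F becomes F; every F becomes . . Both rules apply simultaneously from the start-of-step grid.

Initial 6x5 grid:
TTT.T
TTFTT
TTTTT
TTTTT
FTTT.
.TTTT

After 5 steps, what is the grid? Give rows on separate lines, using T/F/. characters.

Step 1: 6 trees catch fire, 2 burn out
  TTF.T
  TF.FT
  TTFTT
  FTTTT
  .FTT.
  .TTTT
Step 2: 10 trees catch fire, 6 burn out
  TF..T
  F...F
  FF.FT
  .FFTT
  ..FT.
  .FTTT
Step 3: 6 trees catch fire, 10 burn out
  F...F
  .....
  ....F
  ...FT
  ...F.
  ..FTT
Step 4: 2 trees catch fire, 6 burn out
  .....
  .....
  .....
  ....F
  .....
  ...FT
Step 5: 1 trees catch fire, 2 burn out
  .....
  .....
  .....
  .....
  .....
  ....F

.....
.....
.....
.....
.....
....F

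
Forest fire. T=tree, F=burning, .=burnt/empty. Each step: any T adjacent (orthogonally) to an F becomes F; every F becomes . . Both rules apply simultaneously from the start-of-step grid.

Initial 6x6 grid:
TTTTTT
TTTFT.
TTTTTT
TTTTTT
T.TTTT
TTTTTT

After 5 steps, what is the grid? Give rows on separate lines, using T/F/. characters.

Step 1: 4 trees catch fire, 1 burn out
  TTTFTT
  TTF.F.
  TTTFTT
  TTTTTT
  T.TTTT
  TTTTTT
Step 2: 6 trees catch fire, 4 burn out
  TTF.FT
  TF....
  TTF.FT
  TTTFTT
  T.TTTT
  TTTTTT
Step 3: 8 trees catch fire, 6 burn out
  TF...F
  F.....
  TF...F
  TTF.FT
  T.TFTT
  TTTTTT
Step 4: 7 trees catch fire, 8 burn out
  F.....
  ......
  F.....
  TF...F
  T.F.FT
  TTTFTT
Step 5: 4 trees catch fire, 7 burn out
  ......
  ......
  ......
  F.....
  T....F
  TTF.FT

......
......
......
F.....
T....F
TTF.FT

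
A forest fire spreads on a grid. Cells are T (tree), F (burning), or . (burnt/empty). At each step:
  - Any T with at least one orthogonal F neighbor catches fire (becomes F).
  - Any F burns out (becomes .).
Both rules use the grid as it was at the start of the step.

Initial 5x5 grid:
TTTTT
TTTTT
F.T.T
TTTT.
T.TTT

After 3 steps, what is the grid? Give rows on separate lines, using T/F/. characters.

Step 1: 2 trees catch fire, 1 burn out
  TTTTT
  FTTTT
  ..T.T
  FTTT.
  T.TTT
Step 2: 4 trees catch fire, 2 burn out
  FTTTT
  .FTTT
  ..T.T
  .FTT.
  F.TTT
Step 3: 3 trees catch fire, 4 burn out
  .FTTT
  ..FTT
  ..T.T
  ..FT.
  ..TTT

.FTTT
..FTT
..T.T
..FT.
..TTT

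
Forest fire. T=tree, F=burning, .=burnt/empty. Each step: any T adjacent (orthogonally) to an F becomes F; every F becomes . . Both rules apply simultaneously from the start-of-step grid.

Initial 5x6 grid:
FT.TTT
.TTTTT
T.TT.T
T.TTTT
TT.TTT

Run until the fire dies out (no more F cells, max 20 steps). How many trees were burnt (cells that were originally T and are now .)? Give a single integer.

Step 1: +1 fires, +1 burnt (F count now 1)
Step 2: +1 fires, +1 burnt (F count now 1)
Step 3: +1 fires, +1 burnt (F count now 1)
Step 4: +2 fires, +1 burnt (F count now 2)
Step 5: +4 fires, +2 burnt (F count now 4)
Step 6: +3 fires, +4 burnt (F count now 3)
Step 7: +4 fires, +3 burnt (F count now 4)
Step 8: +2 fires, +4 burnt (F count now 2)
Step 9: +1 fires, +2 burnt (F count now 1)
Step 10: +0 fires, +1 burnt (F count now 0)
Fire out after step 10
Initially T: 23, now '.': 26
Total burnt (originally-T cells now '.'): 19

Answer: 19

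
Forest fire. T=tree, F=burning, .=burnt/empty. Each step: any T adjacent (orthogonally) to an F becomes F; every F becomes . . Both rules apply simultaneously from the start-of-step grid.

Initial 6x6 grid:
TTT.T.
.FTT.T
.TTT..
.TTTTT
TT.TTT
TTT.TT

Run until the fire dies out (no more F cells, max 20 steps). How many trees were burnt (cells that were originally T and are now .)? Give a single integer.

Answer: 23

Derivation:
Step 1: +3 fires, +1 burnt (F count now 3)
Step 2: +5 fires, +3 burnt (F count now 5)
Step 3: +3 fires, +5 burnt (F count now 3)
Step 4: +3 fires, +3 burnt (F count now 3)
Step 5: +4 fires, +3 burnt (F count now 4)
Step 6: +2 fires, +4 burnt (F count now 2)
Step 7: +2 fires, +2 burnt (F count now 2)
Step 8: +1 fires, +2 burnt (F count now 1)
Step 9: +0 fires, +1 burnt (F count now 0)
Fire out after step 9
Initially T: 25, now '.': 34
Total burnt (originally-T cells now '.'): 23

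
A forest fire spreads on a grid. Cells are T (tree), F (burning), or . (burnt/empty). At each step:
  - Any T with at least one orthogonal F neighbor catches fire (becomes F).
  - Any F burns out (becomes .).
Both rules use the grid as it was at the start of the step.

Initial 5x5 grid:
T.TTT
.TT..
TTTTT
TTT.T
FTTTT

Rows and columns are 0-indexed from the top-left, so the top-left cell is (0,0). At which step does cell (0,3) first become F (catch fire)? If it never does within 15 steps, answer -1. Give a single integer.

Step 1: cell (0,3)='T' (+2 fires, +1 burnt)
Step 2: cell (0,3)='T' (+3 fires, +2 burnt)
Step 3: cell (0,3)='T' (+3 fires, +3 burnt)
Step 4: cell (0,3)='T' (+3 fires, +3 burnt)
Step 5: cell (0,3)='T' (+3 fires, +3 burnt)
Step 6: cell (0,3)='T' (+2 fires, +3 burnt)
Step 7: cell (0,3)='F' (+1 fires, +2 burnt)
  -> target ignites at step 7
Step 8: cell (0,3)='.' (+1 fires, +1 burnt)
Step 9: cell (0,3)='.' (+0 fires, +1 burnt)
  fire out at step 9

7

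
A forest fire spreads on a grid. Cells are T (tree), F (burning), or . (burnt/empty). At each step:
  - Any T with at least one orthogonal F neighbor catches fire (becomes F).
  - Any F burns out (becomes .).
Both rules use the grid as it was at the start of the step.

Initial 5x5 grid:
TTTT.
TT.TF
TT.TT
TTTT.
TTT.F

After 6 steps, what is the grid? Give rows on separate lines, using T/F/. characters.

Step 1: 2 trees catch fire, 2 burn out
  TTTT.
  TT.F.
  TT.TF
  TTTT.
  TTT..
Step 2: 2 trees catch fire, 2 burn out
  TTTF.
  TT...
  TT.F.
  TTTT.
  TTT..
Step 3: 2 trees catch fire, 2 burn out
  TTF..
  TT...
  TT...
  TTTF.
  TTT..
Step 4: 2 trees catch fire, 2 burn out
  TF...
  TT...
  TT...
  TTF..
  TTT..
Step 5: 4 trees catch fire, 2 burn out
  F....
  TF...
  TT...
  TF...
  TTF..
Step 6: 4 trees catch fire, 4 burn out
  .....
  F....
  TF...
  F....
  TF...

.....
F....
TF...
F....
TF...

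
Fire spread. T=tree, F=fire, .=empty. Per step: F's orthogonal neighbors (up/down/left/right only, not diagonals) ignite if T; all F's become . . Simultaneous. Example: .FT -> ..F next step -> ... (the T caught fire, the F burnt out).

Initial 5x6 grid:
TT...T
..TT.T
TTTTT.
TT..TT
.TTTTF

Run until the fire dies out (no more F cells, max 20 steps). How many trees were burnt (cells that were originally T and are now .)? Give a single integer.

Step 1: +2 fires, +1 burnt (F count now 2)
Step 2: +2 fires, +2 burnt (F count now 2)
Step 3: +2 fires, +2 burnt (F count now 2)
Step 4: +2 fires, +2 burnt (F count now 2)
Step 5: +3 fires, +2 burnt (F count now 3)
Step 6: +3 fires, +3 burnt (F count now 3)
Step 7: +1 fires, +3 burnt (F count now 1)
Step 8: +0 fires, +1 burnt (F count now 0)
Fire out after step 8
Initially T: 19, now '.': 26
Total burnt (originally-T cells now '.'): 15

Answer: 15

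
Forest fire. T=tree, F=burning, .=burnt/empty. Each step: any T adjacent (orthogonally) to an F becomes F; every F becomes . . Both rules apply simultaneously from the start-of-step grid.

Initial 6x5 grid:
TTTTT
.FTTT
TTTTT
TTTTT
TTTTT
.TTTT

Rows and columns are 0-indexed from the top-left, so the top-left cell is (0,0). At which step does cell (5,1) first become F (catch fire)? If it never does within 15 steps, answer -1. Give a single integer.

Step 1: cell (5,1)='T' (+3 fires, +1 burnt)
Step 2: cell (5,1)='T' (+6 fires, +3 burnt)
Step 3: cell (5,1)='T' (+6 fires, +6 burnt)
Step 4: cell (5,1)='F' (+6 fires, +6 burnt)
  -> target ignites at step 4
Step 5: cell (5,1)='.' (+3 fires, +6 burnt)
Step 6: cell (5,1)='.' (+2 fires, +3 burnt)
Step 7: cell (5,1)='.' (+1 fires, +2 burnt)
Step 8: cell (5,1)='.' (+0 fires, +1 burnt)
  fire out at step 8

4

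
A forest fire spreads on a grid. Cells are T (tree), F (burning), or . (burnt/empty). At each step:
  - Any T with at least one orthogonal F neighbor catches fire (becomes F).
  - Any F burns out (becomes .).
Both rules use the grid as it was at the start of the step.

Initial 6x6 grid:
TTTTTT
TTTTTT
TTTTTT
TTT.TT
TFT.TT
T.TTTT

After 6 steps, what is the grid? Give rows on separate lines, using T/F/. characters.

Step 1: 3 trees catch fire, 1 burn out
  TTTTTT
  TTTTTT
  TTTTTT
  TFT.TT
  F.F.TT
  T.TTTT
Step 2: 5 trees catch fire, 3 burn out
  TTTTTT
  TTTTTT
  TFTTTT
  F.F.TT
  ....TT
  F.FTTT
Step 3: 4 trees catch fire, 5 burn out
  TTTTTT
  TFTTTT
  F.FTTT
  ....TT
  ....TT
  ...FTT
Step 4: 5 trees catch fire, 4 burn out
  TFTTTT
  F.FTTT
  ...FTT
  ....TT
  ....TT
  ....FT
Step 5: 6 trees catch fire, 5 burn out
  F.FTTT
  ...FTT
  ....FT
  ....TT
  ....FT
  .....F
Step 6: 5 trees catch fire, 6 burn out
  ...FTT
  ....FT
  .....F
  ....FT
  .....F
  ......

...FTT
....FT
.....F
....FT
.....F
......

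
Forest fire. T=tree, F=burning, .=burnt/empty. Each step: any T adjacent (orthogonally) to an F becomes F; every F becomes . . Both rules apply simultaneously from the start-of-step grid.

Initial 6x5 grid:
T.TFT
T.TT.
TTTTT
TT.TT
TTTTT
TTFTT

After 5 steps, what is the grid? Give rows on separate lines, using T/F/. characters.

Step 1: 6 trees catch fire, 2 burn out
  T.F.F
  T.TF.
  TTTTT
  TT.TT
  TTFTT
  TF.FT
Step 2: 6 trees catch fire, 6 burn out
  T....
  T.F..
  TTTFT
  TT.TT
  TF.FT
  F...F
Step 3: 6 trees catch fire, 6 burn out
  T....
  T....
  TTF.F
  TF.FT
  F...F
  .....
Step 4: 3 trees catch fire, 6 burn out
  T....
  T....
  TF...
  F...F
  .....
  .....
Step 5: 1 trees catch fire, 3 burn out
  T....
  T....
  F....
  .....
  .....
  .....

T....
T....
F....
.....
.....
.....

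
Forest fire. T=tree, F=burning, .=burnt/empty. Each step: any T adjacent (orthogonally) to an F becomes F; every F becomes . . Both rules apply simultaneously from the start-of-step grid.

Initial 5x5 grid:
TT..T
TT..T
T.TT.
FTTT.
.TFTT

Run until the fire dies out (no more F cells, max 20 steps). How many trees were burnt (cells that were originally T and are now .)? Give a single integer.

Answer: 13

Derivation:
Step 1: +5 fires, +2 burnt (F count now 5)
Step 2: +4 fires, +5 burnt (F count now 4)
Step 3: +3 fires, +4 burnt (F count now 3)
Step 4: +1 fires, +3 burnt (F count now 1)
Step 5: +0 fires, +1 burnt (F count now 0)
Fire out after step 5
Initially T: 15, now '.': 23
Total burnt (originally-T cells now '.'): 13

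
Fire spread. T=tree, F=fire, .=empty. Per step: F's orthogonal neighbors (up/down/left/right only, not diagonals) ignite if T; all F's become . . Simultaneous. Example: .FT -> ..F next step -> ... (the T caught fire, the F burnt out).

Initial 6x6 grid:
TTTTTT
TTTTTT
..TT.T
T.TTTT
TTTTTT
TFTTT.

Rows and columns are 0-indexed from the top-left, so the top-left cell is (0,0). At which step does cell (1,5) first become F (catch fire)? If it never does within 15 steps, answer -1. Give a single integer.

Step 1: cell (1,5)='T' (+3 fires, +1 burnt)
Step 2: cell (1,5)='T' (+3 fires, +3 burnt)
Step 3: cell (1,5)='T' (+4 fires, +3 burnt)
Step 4: cell (1,5)='T' (+3 fires, +4 burnt)
Step 5: cell (1,5)='T' (+4 fires, +3 burnt)
Step 6: cell (1,5)='T' (+4 fires, +4 burnt)
Step 7: cell (1,5)='T' (+5 fires, +4 burnt)
Step 8: cell (1,5)='F' (+3 fires, +5 burnt)
  -> target ignites at step 8
Step 9: cell (1,5)='.' (+1 fires, +3 burnt)
Step 10: cell (1,5)='.' (+0 fires, +1 burnt)
  fire out at step 10

8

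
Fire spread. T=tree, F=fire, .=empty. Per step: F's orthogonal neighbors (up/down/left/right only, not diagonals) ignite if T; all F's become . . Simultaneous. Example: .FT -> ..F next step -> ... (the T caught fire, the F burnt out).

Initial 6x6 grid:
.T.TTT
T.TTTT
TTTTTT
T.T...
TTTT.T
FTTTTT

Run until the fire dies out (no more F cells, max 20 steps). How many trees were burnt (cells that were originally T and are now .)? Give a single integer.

Answer: 26

Derivation:
Step 1: +2 fires, +1 burnt (F count now 2)
Step 2: +3 fires, +2 burnt (F count now 3)
Step 3: +3 fires, +3 burnt (F count now 3)
Step 4: +5 fires, +3 burnt (F count now 5)
Step 5: +2 fires, +5 burnt (F count now 2)
Step 6: +3 fires, +2 burnt (F count now 3)
Step 7: +2 fires, +3 burnt (F count now 2)
Step 8: +3 fires, +2 burnt (F count now 3)
Step 9: +2 fires, +3 burnt (F count now 2)
Step 10: +1 fires, +2 burnt (F count now 1)
Step 11: +0 fires, +1 burnt (F count now 0)
Fire out after step 11
Initially T: 27, now '.': 35
Total burnt (originally-T cells now '.'): 26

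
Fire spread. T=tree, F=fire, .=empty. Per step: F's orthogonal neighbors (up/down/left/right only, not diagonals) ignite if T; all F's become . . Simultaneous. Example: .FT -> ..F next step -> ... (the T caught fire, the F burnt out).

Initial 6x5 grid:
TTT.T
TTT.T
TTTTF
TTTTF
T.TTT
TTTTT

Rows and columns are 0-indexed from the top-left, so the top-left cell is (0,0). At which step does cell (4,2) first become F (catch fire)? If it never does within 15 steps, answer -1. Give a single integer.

Step 1: cell (4,2)='T' (+4 fires, +2 burnt)
Step 2: cell (4,2)='T' (+5 fires, +4 burnt)
Step 3: cell (4,2)='F' (+5 fires, +5 burnt)
  -> target ignites at step 3
Step 4: cell (4,2)='.' (+5 fires, +5 burnt)
Step 5: cell (4,2)='.' (+4 fires, +5 burnt)
Step 6: cell (4,2)='.' (+2 fires, +4 burnt)
Step 7: cell (4,2)='.' (+0 fires, +2 burnt)
  fire out at step 7

3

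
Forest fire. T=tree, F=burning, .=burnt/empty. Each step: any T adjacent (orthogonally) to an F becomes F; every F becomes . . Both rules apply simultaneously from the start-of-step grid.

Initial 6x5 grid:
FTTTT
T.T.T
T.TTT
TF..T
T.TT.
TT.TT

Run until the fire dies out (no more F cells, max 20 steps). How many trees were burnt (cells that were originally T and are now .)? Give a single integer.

Answer: 16

Derivation:
Step 1: +3 fires, +2 burnt (F count now 3)
Step 2: +3 fires, +3 burnt (F count now 3)
Step 3: +3 fires, +3 burnt (F count now 3)
Step 4: +3 fires, +3 burnt (F count now 3)
Step 5: +2 fires, +3 burnt (F count now 2)
Step 6: +1 fires, +2 burnt (F count now 1)
Step 7: +1 fires, +1 burnt (F count now 1)
Step 8: +0 fires, +1 burnt (F count now 0)
Fire out after step 8
Initially T: 20, now '.': 26
Total burnt (originally-T cells now '.'): 16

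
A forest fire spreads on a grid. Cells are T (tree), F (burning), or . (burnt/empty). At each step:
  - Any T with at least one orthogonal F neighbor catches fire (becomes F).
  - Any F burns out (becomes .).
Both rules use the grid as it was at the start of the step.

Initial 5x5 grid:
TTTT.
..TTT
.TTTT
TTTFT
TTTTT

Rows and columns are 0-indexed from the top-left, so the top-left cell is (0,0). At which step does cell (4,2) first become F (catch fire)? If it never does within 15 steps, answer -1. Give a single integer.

Step 1: cell (4,2)='T' (+4 fires, +1 burnt)
Step 2: cell (4,2)='F' (+6 fires, +4 burnt)
  -> target ignites at step 2
Step 3: cell (4,2)='.' (+6 fires, +6 burnt)
Step 4: cell (4,2)='.' (+2 fires, +6 burnt)
Step 5: cell (4,2)='.' (+1 fires, +2 burnt)
Step 6: cell (4,2)='.' (+1 fires, +1 burnt)
Step 7: cell (4,2)='.' (+0 fires, +1 burnt)
  fire out at step 7

2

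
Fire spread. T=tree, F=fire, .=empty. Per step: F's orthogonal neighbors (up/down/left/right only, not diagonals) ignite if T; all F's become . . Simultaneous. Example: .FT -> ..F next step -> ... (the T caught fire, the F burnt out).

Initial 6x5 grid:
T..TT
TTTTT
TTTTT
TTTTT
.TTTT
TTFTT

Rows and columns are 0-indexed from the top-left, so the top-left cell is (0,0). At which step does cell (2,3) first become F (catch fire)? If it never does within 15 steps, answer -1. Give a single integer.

Step 1: cell (2,3)='T' (+3 fires, +1 burnt)
Step 2: cell (2,3)='T' (+5 fires, +3 burnt)
Step 3: cell (2,3)='T' (+4 fires, +5 burnt)
Step 4: cell (2,3)='F' (+5 fires, +4 burnt)
  -> target ignites at step 4
Step 5: cell (2,3)='.' (+4 fires, +5 burnt)
Step 6: cell (2,3)='.' (+3 fires, +4 burnt)
Step 7: cell (2,3)='.' (+2 fires, +3 burnt)
Step 8: cell (2,3)='.' (+0 fires, +2 burnt)
  fire out at step 8

4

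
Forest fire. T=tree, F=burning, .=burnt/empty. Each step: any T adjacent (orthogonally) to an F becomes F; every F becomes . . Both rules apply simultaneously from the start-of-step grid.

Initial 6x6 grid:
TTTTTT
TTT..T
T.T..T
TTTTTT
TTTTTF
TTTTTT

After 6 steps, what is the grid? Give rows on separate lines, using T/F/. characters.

Step 1: 3 trees catch fire, 1 burn out
  TTTTTT
  TTT..T
  T.T..T
  TTTTTF
  TTTTF.
  TTTTTF
Step 2: 4 trees catch fire, 3 burn out
  TTTTTT
  TTT..T
  T.T..F
  TTTTF.
  TTTF..
  TTTTF.
Step 3: 4 trees catch fire, 4 burn out
  TTTTTT
  TTT..F
  T.T...
  TTTF..
  TTF...
  TTTF..
Step 4: 4 trees catch fire, 4 burn out
  TTTTTF
  TTT...
  T.T...
  TTF...
  TF....
  TTF...
Step 5: 5 trees catch fire, 4 burn out
  TTTTF.
  TTT...
  T.F...
  TF....
  F.....
  TF....
Step 6: 4 trees catch fire, 5 burn out
  TTTF..
  TTF...
  T.....
  F.....
  ......
  F.....

TTTF..
TTF...
T.....
F.....
......
F.....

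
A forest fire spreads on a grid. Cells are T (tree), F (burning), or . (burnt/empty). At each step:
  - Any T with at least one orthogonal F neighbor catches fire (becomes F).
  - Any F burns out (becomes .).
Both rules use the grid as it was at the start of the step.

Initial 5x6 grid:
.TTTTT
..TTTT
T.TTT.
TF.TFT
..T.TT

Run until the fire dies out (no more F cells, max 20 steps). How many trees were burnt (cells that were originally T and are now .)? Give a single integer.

Step 1: +5 fires, +2 burnt (F count now 5)
Step 2: +4 fires, +5 burnt (F count now 4)
Step 3: +4 fires, +4 burnt (F count now 4)
Step 4: +3 fires, +4 burnt (F count now 3)
Step 5: +1 fires, +3 burnt (F count now 1)
Step 6: +1 fires, +1 burnt (F count now 1)
Step 7: +0 fires, +1 burnt (F count now 0)
Fire out after step 7
Initially T: 19, now '.': 29
Total burnt (originally-T cells now '.'): 18

Answer: 18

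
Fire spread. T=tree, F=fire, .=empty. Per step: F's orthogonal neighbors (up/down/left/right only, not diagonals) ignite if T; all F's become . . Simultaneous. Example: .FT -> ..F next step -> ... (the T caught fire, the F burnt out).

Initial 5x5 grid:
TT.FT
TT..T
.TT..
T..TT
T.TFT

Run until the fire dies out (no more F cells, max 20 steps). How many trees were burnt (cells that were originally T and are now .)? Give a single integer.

Step 1: +4 fires, +2 burnt (F count now 4)
Step 2: +2 fires, +4 burnt (F count now 2)
Step 3: +0 fires, +2 burnt (F count now 0)
Fire out after step 3
Initially T: 14, now '.': 17
Total burnt (originally-T cells now '.'): 6

Answer: 6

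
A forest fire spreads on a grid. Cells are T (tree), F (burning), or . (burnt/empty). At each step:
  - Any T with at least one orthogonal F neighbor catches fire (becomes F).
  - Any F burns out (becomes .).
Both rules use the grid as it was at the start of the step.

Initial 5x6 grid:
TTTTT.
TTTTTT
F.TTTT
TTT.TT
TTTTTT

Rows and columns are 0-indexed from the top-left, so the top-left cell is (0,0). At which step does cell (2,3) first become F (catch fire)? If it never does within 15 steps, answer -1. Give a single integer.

Step 1: cell (2,3)='T' (+2 fires, +1 burnt)
Step 2: cell (2,3)='T' (+4 fires, +2 burnt)
Step 3: cell (2,3)='T' (+4 fires, +4 burnt)
Step 4: cell (2,3)='T' (+4 fires, +4 burnt)
Step 5: cell (2,3)='F' (+4 fires, +4 burnt)
  -> target ignites at step 5
Step 6: cell (2,3)='.' (+4 fires, +4 burnt)
Step 7: cell (2,3)='.' (+3 fires, +4 burnt)
Step 8: cell (2,3)='.' (+1 fires, +3 burnt)
Step 9: cell (2,3)='.' (+0 fires, +1 burnt)
  fire out at step 9

5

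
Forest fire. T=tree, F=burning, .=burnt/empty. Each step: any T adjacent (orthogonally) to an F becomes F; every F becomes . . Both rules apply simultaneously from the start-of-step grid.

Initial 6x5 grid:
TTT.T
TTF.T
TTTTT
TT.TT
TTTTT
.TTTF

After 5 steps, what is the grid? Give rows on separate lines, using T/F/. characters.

Step 1: 5 trees catch fire, 2 burn out
  TTF.T
  TF..T
  TTFTT
  TT.TT
  TTTTF
  .TTF.
Step 2: 7 trees catch fire, 5 burn out
  TF..T
  F...T
  TF.FT
  TT.TF
  TTTF.
  .TF..
Step 3: 7 trees catch fire, 7 burn out
  F...T
  ....T
  F...F
  TF.F.
  TTF..
  .F...
Step 4: 3 trees catch fire, 7 burn out
  ....T
  ....F
  .....
  F....
  TF...
  .....
Step 5: 2 trees catch fire, 3 burn out
  ....F
  .....
  .....
  .....
  F....
  .....

....F
.....
.....
.....
F....
.....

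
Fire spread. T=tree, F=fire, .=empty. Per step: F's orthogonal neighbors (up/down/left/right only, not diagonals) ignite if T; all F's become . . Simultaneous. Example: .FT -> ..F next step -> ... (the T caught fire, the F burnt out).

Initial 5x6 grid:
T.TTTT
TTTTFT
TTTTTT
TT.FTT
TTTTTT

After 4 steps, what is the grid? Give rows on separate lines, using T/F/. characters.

Step 1: 7 trees catch fire, 2 burn out
  T.TTFT
  TTTF.F
  TTTFFT
  TT..FT
  TTTFTT
Step 2: 8 trees catch fire, 7 burn out
  T.TF.F
  TTF...
  TTF..F
  TT...F
  TTF.FT
Step 3: 5 trees catch fire, 8 burn out
  T.F...
  TF....
  TF....
  TT....
  TF...F
Step 4: 4 trees catch fire, 5 burn out
  T.....
  F.....
  F.....
  TF....
  F.....

T.....
F.....
F.....
TF....
F.....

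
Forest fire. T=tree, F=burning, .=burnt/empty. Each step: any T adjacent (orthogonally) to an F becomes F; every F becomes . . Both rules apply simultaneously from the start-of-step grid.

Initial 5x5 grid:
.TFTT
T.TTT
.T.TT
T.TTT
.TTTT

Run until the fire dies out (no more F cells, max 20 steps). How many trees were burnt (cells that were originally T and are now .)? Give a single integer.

Answer: 15

Derivation:
Step 1: +3 fires, +1 burnt (F count now 3)
Step 2: +2 fires, +3 burnt (F count now 2)
Step 3: +2 fires, +2 burnt (F count now 2)
Step 4: +2 fires, +2 burnt (F count now 2)
Step 5: +3 fires, +2 burnt (F count now 3)
Step 6: +2 fires, +3 burnt (F count now 2)
Step 7: +1 fires, +2 burnt (F count now 1)
Step 8: +0 fires, +1 burnt (F count now 0)
Fire out after step 8
Initially T: 18, now '.': 22
Total burnt (originally-T cells now '.'): 15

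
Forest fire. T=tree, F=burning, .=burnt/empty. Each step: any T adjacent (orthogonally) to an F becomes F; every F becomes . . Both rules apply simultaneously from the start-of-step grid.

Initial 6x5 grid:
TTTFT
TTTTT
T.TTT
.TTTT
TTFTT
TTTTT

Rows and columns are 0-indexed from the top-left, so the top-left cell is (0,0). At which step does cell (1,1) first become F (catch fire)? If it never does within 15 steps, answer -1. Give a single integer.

Step 1: cell (1,1)='T' (+7 fires, +2 burnt)
Step 2: cell (1,1)='T' (+11 fires, +7 burnt)
Step 3: cell (1,1)='F' (+6 fires, +11 burnt)
  -> target ignites at step 3
Step 4: cell (1,1)='.' (+1 fires, +6 burnt)
Step 5: cell (1,1)='.' (+1 fires, +1 burnt)
Step 6: cell (1,1)='.' (+0 fires, +1 burnt)
  fire out at step 6

3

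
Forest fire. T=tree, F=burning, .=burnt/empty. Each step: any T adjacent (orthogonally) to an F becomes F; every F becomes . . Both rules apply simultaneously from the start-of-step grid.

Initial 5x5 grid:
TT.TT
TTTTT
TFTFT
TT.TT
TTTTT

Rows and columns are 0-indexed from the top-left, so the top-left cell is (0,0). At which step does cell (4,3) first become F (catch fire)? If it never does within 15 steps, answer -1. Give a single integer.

Step 1: cell (4,3)='T' (+7 fires, +2 burnt)
Step 2: cell (4,3)='F' (+9 fires, +7 burnt)
  -> target ignites at step 2
Step 3: cell (4,3)='.' (+5 fires, +9 burnt)
Step 4: cell (4,3)='.' (+0 fires, +5 burnt)
  fire out at step 4

2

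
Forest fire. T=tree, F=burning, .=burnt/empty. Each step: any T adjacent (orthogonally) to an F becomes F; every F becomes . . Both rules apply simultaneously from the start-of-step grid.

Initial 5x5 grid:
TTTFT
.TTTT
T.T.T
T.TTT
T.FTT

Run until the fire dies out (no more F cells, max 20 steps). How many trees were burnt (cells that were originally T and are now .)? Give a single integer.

Answer: 15

Derivation:
Step 1: +5 fires, +2 burnt (F count now 5)
Step 2: +6 fires, +5 burnt (F count now 6)
Step 3: +4 fires, +6 burnt (F count now 4)
Step 4: +0 fires, +4 burnt (F count now 0)
Fire out after step 4
Initially T: 18, now '.': 22
Total burnt (originally-T cells now '.'): 15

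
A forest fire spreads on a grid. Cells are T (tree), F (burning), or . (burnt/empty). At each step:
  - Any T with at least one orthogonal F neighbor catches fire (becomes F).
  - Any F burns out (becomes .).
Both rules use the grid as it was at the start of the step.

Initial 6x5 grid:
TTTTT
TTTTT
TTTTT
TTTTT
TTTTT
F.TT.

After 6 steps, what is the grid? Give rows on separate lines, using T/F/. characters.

Step 1: 1 trees catch fire, 1 burn out
  TTTTT
  TTTTT
  TTTTT
  TTTTT
  FTTTT
  ..TT.
Step 2: 2 trees catch fire, 1 burn out
  TTTTT
  TTTTT
  TTTTT
  FTTTT
  .FTTT
  ..TT.
Step 3: 3 trees catch fire, 2 burn out
  TTTTT
  TTTTT
  FTTTT
  .FTTT
  ..FTT
  ..TT.
Step 4: 5 trees catch fire, 3 burn out
  TTTTT
  FTTTT
  .FTTT
  ..FTT
  ...FT
  ..FT.
Step 5: 6 trees catch fire, 5 burn out
  FTTTT
  .FTTT
  ..FTT
  ...FT
  ....F
  ...F.
Step 6: 4 trees catch fire, 6 burn out
  .FTTT
  ..FTT
  ...FT
  ....F
  .....
  .....

.FTTT
..FTT
...FT
....F
.....
.....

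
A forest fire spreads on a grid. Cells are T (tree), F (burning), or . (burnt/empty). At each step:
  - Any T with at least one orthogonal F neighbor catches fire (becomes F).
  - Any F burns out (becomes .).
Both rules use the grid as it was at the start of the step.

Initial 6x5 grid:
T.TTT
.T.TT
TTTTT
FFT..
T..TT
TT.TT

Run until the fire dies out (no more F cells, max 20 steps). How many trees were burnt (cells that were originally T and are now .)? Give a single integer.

Answer: 15

Derivation:
Step 1: +4 fires, +2 burnt (F count now 4)
Step 2: +3 fires, +4 burnt (F count now 3)
Step 3: +2 fires, +3 burnt (F count now 2)
Step 4: +2 fires, +2 burnt (F count now 2)
Step 5: +2 fires, +2 burnt (F count now 2)
Step 6: +2 fires, +2 burnt (F count now 2)
Step 7: +0 fires, +2 burnt (F count now 0)
Fire out after step 7
Initially T: 20, now '.': 25
Total burnt (originally-T cells now '.'): 15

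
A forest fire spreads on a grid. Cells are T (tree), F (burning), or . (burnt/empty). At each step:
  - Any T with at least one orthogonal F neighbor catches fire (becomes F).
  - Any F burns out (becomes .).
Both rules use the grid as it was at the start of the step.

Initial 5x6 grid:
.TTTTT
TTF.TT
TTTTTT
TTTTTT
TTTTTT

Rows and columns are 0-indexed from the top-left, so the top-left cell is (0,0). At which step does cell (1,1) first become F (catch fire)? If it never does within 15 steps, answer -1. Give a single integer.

Step 1: cell (1,1)='F' (+3 fires, +1 burnt)
  -> target ignites at step 1
Step 2: cell (1,1)='.' (+6 fires, +3 burnt)
Step 3: cell (1,1)='.' (+6 fires, +6 burnt)
Step 4: cell (1,1)='.' (+7 fires, +6 burnt)
Step 5: cell (1,1)='.' (+4 fires, +7 burnt)
Step 6: cell (1,1)='.' (+1 fires, +4 burnt)
Step 7: cell (1,1)='.' (+0 fires, +1 burnt)
  fire out at step 7

1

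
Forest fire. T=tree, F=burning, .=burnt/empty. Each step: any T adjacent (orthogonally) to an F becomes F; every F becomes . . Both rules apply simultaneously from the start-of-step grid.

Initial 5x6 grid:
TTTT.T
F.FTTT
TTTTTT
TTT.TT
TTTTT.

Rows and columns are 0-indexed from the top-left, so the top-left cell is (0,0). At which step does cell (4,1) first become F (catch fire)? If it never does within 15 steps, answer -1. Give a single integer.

Step 1: cell (4,1)='T' (+5 fires, +2 burnt)
Step 2: cell (4,1)='T' (+7 fires, +5 burnt)
Step 3: cell (4,1)='T' (+5 fires, +7 burnt)
Step 4: cell (4,1)='F' (+5 fires, +5 burnt)
  -> target ignites at step 4
Step 5: cell (4,1)='.' (+2 fires, +5 burnt)
Step 6: cell (4,1)='.' (+0 fires, +2 burnt)
  fire out at step 6

4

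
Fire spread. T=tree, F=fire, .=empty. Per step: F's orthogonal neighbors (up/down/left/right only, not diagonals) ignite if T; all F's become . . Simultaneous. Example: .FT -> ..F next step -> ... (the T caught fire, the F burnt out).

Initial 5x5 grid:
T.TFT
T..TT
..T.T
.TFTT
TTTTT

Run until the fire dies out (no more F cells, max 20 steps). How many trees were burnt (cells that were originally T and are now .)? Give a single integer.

Answer: 14

Derivation:
Step 1: +7 fires, +2 burnt (F count now 7)
Step 2: +4 fires, +7 burnt (F count now 4)
Step 3: +3 fires, +4 burnt (F count now 3)
Step 4: +0 fires, +3 burnt (F count now 0)
Fire out after step 4
Initially T: 16, now '.': 23
Total burnt (originally-T cells now '.'): 14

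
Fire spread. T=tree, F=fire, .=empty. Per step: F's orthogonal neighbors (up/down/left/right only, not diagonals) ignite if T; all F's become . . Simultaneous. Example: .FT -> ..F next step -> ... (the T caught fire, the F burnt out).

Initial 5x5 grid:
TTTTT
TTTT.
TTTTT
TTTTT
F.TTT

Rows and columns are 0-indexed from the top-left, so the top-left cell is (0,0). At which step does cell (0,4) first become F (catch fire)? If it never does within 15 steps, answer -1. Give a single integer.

Step 1: cell (0,4)='T' (+1 fires, +1 burnt)
Step 2: cell (0,4)='T' (+2 fires, +1 burnt)
Step 3: cell (0,4)='T' (+3 fires, +2 burnt)
Step 4: cell (0,4)='T' (+5 fires, +3 burnt)
Step 5: cell (0,4)='T' (+5 fires, +5 burnt)
Step 6: cell (0,4)='T' (+4 fires, +5 burnt)
Step 7: cell (0,4)='T' (+1 fires, +4 burnt)
Step 8: cell (0,4)='F' (+1 fires, +1 burnt)
  -> target ignites at step 8
Step 9: cell (0,4)='.' (+0 fires, +1 burnt)
  fire out at step 9

8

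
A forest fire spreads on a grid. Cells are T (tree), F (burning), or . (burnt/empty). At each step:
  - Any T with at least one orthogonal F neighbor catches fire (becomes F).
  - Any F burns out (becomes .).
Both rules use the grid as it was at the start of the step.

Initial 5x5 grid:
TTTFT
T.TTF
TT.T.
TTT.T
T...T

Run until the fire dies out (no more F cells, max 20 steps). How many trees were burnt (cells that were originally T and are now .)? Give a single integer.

Answer: 14

Derivation:
Step 1: +3 fires, +2 burnt (F count now 3)
Step 2: +3 fires, +3 burnt (F count now 3)
Step 3: +1 fires, +3 burnt (F count now 1)
Step 4: +1 fires, +1 burnt (F count now 1)
Step 5: +1 fires, +1 burnt (F count now 1)
Step 6: +2 fires, +1 burnt (F count now 2)
Step 7: +2 fires, +2 burnt (F count now 2)
Step 8: +1 fires, +2 burnt (F count now 1)
Step 9: +0 fires, +1 burnt (F count now 0)
Fire out after step 9
Initially T: 16, now '.': 23
Total burnt (originally-T cells now '.'): 14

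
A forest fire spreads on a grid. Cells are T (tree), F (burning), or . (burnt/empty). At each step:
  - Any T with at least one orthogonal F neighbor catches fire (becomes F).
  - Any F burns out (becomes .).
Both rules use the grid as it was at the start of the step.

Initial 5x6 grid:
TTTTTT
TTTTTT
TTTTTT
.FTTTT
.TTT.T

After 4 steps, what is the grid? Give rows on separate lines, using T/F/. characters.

Step 1: 3 trees catch fire, 1 burn out
  TTTTTT
  TTTTTT
  TFTTTT
  ..FTTT
  .FTT.T
Step 2: 5 trees catch fire, 3 burn out
  TTTTTT
  TFTTTT
  F.FTTT
  ...FTT
  ..FT.T
Step 3: 6 trees catch fire, 5 burn out
  TFTTTT
  F.FTTT
  ...FTT
  ....FT
  ...F.T
Step 4: 5 trees catch fire, 6 burn out
  F.FTTT
  ...FTT
  ....FT
  .....F
  .....T

F.FTTT
...FTT
....FT
.....F
.....T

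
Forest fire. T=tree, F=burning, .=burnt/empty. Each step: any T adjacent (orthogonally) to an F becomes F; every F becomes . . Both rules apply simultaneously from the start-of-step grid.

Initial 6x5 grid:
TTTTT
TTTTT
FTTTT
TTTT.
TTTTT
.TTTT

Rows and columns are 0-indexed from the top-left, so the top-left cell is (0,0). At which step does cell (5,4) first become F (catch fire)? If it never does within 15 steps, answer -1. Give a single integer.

Step 1: cell (5,4)='T' (+3 fires, +1 burnt)
Step 2: cell (5,4)='T' (+5 fires, +3 burnt)
Step 3: cell (5,4)='T' (+5 fires, +5 burnt)
Step 4: cell (5,4)='T' (+6 fires, +5 burnt)
Step 5: cell (5,4)='T' (+4 fires, +6 burnt)
Step 6: cell (5,4)='T' (+3 fires, +4 burnt)
Step 7: cell (5,4)='F' (+1 fires, +3 burnt)
  -> target ignites at step 7
Step 8: cell (5,4)='.' (+0 fires, +1 burnt)
  fire out at step 8

7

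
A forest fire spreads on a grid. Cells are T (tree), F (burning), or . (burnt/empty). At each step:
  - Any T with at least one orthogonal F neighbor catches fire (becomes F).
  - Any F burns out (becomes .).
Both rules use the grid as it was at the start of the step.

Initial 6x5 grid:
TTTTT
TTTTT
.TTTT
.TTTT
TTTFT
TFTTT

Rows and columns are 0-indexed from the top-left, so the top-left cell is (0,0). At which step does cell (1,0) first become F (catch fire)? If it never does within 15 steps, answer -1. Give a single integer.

Step 1: cell (1,0)='T' (+7 fires, +2 burnt)
Step 2: cell (1,0)='T' (+6 fires, +7 burnt)
Step 3: cell (1,0)='T' (+4 fires, +6 burnt)
Step 4: cell (1,0)='T' (+4 fires, +4 burnt)
Step 5: cell (1,0)='F' (+4 fires, +4 burnt)
  -> target ignites at step 5
Step 6: cell (1,0)='.' (+1 fires, +4 burnt)
Step 7: cell (1,0)='.' (+0 fires, +1 burnt)
  fire out at step 7

5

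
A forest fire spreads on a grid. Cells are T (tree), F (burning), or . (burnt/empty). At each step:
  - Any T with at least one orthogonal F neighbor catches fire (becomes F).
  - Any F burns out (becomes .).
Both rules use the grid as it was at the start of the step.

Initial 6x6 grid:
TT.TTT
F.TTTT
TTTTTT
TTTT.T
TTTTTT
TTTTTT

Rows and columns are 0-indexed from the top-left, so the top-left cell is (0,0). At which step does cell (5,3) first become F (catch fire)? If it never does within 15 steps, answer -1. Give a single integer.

Step 1: cell (5,3)='T' (+2 fires, +1 burnt)
Step 2: cell (5,3)='T' (+3 fires, +2 burnt)
Step 3: cell (5,3)='T' (+3 fires, +3 burnt)
Step 4: cell (5,3)='T' (+5 fires, +3 burnt)
Step 5: cell (5,3)='T' (+5 fires, +5 burnt)
Step 6: cell (5,3)='T' (+5 fires, +5 burnt)
Step 7: cell (5,3)='F' (+5 fires, +5 burnt)
  -> target ignites at step 7
Step 8: cell (5,3)='.' (+3 fires, +5 burnt)
Step 9: cell (5,3)='.' (+1 fires, +3 burnt)
Step 10: cell (5,3)='.' (+0 fires, +1 burnt)
  fire out at step 10

7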